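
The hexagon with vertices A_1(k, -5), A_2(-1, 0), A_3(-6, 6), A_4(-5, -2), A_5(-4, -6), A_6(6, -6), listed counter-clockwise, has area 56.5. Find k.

Write out the shoelace sum; only the two edges meeting at A_1 involve k:
2·Area = [(6·(-5) − k·(-6)) + (k·0 − (-1)·(-5))] + 118
       = 6·k + 83 = 113
⇒ k = 5.

5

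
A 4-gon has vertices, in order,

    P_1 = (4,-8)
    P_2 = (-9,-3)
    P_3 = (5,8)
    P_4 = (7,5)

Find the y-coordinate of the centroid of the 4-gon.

-58/93

Apply the shoelace formula. First the cross-terms c_i = x_i·y_{i+1} − x_{i+1}·y_i:
  -84, -57, -31, -76  ⇒  2A = -248, A = -124.
Then Σ (y_i + y_{i+1})·c_i = 464, so ȳ = 464 / (6·(-124)) = -58/93.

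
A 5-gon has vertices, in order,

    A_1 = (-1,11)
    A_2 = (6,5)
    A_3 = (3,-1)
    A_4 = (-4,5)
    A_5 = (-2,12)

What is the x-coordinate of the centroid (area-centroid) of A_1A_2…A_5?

33/43

Apply the shoelace (surveyor's) formula. First the cross-terms c_i = x_i·y_{i+1} − x_{i+1}·y_i:
  -71, -21, 11, -38, -10  ⇒  2A = -129, A = -64.5.
Then Σ (x_i + x_{i+1})·c_i = -297, so x̄ = -297 / (6·(-64.5)) = 33/43.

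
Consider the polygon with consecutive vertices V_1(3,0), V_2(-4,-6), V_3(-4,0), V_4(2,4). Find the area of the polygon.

Σ = (-18) + (-24) + (-16) + (-12) = -70
Area = |Σ|/2 = 35.

35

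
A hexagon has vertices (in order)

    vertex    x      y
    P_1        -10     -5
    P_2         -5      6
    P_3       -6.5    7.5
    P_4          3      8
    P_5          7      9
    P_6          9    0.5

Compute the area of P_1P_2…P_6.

Apply the shoelace (surveyor's) formula: 2A = Σ (x_i·y_{i+1} − x_{i+1}·y_i), indices taken mod 6.
Cross-terms: -85, 1.5, -74.5, -29, -77.5, -40  ⇒  Σ = -304.5
Area = |Σ|/2 = 152.25.

152.25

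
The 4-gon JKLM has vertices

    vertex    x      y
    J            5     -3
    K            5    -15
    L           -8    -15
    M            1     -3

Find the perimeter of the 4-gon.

|JK| = √((0)² + (-12)²) = √144 = 12
|KL| = √((-13)² + (0)²) = √169 = 13
|LM| = √((9)² + (12)²) = √225 = 15
|MJ| = √((4)² + (0)²) = √16 = 4
Perimeter = 12 + 13 + 15 + 4 = 44.

44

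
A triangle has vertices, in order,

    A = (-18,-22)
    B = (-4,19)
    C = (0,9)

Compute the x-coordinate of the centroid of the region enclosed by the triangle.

-22/3

Apply the surveyor's formula. First the cross-terms c_i = x_i·y_{i+1} − x_{i+1}·y_i:
  -430, -36, 162  ⇒  2A = -304, A = -152.
Then Σ (x_i + x_{i+1})·c_i = 6688, so x̄ = 6688 / (6·(-152)) = -22/3.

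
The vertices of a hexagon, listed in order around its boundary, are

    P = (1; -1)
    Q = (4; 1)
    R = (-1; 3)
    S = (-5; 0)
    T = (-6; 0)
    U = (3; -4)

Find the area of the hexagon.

Apply Gauss's area formula: 2A = Σ (x_i·y_{i+1} − x_{i+1}·y_i), indices taken mod 6.
Σ = (5) + (13) + (15) + (0) + (24) + (1) = 58
Area = |Σ|/2 = 29.

29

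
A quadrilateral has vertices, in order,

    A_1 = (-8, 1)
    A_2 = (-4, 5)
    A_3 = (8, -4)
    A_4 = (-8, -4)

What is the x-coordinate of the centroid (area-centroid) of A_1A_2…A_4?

Apply the shoelace (surveyor's) formula. First the cross-terms c_i = x_i·y_{i+1} − x_{i+1}·y_i:
  -36, -24, -64, -40  ⇒  2A = -164, A = -82.
Then Σ (x_i + x_{i+1})·c_i = 976, so x̄ = 976 / (6·(-82)) = -244/123.

-244/123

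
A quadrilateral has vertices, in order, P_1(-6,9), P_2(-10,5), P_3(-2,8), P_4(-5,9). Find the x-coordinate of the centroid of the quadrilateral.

-373/63

Apply the surveyor's formula. First the cross-terms c_i = x_i·y_{i+1} − x_{i+1}·y_i:
  60, -70, 22, 9  ⇒  2A = 21, A = 10.5.
Then Σ (x_i + x_{i+1})·c_i = -373, so x̄ = -373 / (6·10.5) = -373/63.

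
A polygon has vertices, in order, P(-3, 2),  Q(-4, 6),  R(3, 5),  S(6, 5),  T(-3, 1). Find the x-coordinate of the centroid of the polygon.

Apply the surveyor's formula. First the cross-terms c_i = x_i·y_{i+1} − x_{i+1}·y_i:
  -10, -38, -15, 21, -3  ⇒  2A = -45, A = -22.5.
Then Σ (x_i + x_{i+1})·c_i = 54, so x̄ = 54 / (6·(-22.5)) = -0.4.

-0.4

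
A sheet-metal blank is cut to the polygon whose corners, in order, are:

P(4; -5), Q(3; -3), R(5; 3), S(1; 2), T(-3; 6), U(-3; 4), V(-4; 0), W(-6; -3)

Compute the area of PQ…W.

61

Apply Gauss's area formula: 2A = Σ (x_i·y_{i+1} − x_{i+1}·y_i), indices taken mod 8.
Σ = (3) + (24) + (7) + (12) + (6) + (16) + (12) + (42) = 122
Area = |Σ|/2 = 61.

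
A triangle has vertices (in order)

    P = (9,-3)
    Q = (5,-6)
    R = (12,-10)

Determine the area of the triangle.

18.5

Σ = (-39) + (22) + (54) = 37
Area = |Σ|/2 = 18.5.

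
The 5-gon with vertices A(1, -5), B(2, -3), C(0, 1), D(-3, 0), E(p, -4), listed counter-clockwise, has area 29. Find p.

-6

The doubled signed area Σ (x_i y_{i+1} − x_{i+1} y_i) is linear in p.
With p=0 it equals 28; the coefficient of p is -5 (from the two edges through E).
So -5·p + 28 = 2·29 = 58 ⇒ p = -6.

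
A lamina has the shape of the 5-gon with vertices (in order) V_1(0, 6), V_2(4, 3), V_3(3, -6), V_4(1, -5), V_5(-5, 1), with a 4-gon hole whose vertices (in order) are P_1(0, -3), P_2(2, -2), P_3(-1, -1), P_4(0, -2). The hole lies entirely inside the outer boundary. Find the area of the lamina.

Outer boundary:
Apply the surveyor's formula: 2A = Σ (x_i·y_{i+1} − x_{i+1}·y_i), indices taken mod 5.
Cross-terms: -24, -33, -9, -24, -30  ⇒  Σ = -120
Area = |Σ|/2 = 60.
Hole:
Σ = (6) + (-4) + (2) + (0) = 4
Area = |Σ|/2 = 2.
Net area = 60 − 2 = 58.

58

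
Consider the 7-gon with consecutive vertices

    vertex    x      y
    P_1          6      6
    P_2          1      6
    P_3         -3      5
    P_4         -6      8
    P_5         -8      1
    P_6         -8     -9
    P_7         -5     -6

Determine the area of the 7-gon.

103

Cross-terms: 30, 23, 6, 58, 80, 3, 6  ⇒  Σ = 206
Area = |Σ|/2 = 103.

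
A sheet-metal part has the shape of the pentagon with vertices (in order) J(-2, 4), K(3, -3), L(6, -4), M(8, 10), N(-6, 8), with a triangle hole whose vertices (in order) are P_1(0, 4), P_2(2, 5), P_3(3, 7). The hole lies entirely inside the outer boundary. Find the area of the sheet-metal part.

Outer boundary:
Σ = (-6) + (6) + (92) + (124) + (-8) = 208
Area = |Σ|/2 = 104.
Hole:
Apply the shoelace formula: 2A = Σ (x_i·y_{i+1} − x_{i+1}·y_i), indices taken mod 3.
Cross-terms: -8, -1, 12  ⇒  Σ = 3
Area = |Σ|/2 = 1.5.
Net area = 104 − 1.5 = 102.5.

102.5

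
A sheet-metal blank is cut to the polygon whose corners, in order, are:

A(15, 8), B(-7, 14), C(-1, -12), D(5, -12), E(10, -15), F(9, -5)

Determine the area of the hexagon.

Apply Gauss's area formula: 2A = Σ (x_i·y_{i+1} − x_{i+1}·y_i), indices taken mod 6.
Cross-terms: 266, 98, 72, 45, 85, 147  ⇒  Σ = 713
Area = |Σ|/2 = 356.5.

356.5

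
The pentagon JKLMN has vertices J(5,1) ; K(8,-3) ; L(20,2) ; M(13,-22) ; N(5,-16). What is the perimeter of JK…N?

70

|JK| = √((3)² + (-4)²) = √25 = 5
|KL| = √((12)² + (5)²) = √169 = 13
|LM| = √((-7)² + (-24)²) = √625 = 25
|MN| = √((-8)² + (6)²) = √100 = 10
|NJ| = √((0)² + (17)²) = √289 = 17
Perimeter = 5 + 13 + 25 + 10 + 17 = 70.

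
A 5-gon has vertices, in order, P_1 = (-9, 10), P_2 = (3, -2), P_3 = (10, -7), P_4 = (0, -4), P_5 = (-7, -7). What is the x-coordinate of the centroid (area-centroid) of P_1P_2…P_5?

Apply the shoelace (surveyor's) formula. First the cross-terms c_i = x_i·y_{i+1} − x_{i+1}·y_i:
  -12, -1, -40, -28, -133  ⇒  2A = -214, A = -107.
Then Σ (x_i + x_{i+1})·c_i = 1983, so x̄ = 1983 / (6·(-107)) = -661/214.

-661/214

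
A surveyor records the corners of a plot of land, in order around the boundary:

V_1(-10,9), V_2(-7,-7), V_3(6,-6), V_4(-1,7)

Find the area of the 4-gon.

Σ = (133) + (84) + (36) + (61) = 314
Area = |Σ|/2 = 157.

157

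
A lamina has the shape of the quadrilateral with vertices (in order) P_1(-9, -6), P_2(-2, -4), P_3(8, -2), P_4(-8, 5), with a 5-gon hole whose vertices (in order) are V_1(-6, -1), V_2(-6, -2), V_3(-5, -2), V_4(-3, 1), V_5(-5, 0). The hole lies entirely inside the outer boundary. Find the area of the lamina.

85

Outer boundary:
Apply Gauss's area formula: 2A = Σ (x_i·y_{i+1} − x_{i+1}·y_i), indices taken mod 4.
Σ = (24) + (36) + (24) + (93) = 177
Area = |Σ|/2 = 88.5.
Hole:
Cross-terms: 6, 2, -11, 5, 5  ⇒  Σ = 7
Area = |Σ|/2 = 3.5.
Net area = 88.5 − 3.5 = 85.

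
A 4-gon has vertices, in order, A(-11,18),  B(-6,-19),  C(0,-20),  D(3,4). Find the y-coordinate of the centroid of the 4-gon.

Apply the shoelace formula. First the cross-terms c_i = x_i·y_{i+1} − x_{i+1}·y_i:
  317, 120, 60, 98  ⇒  2A = 595, A = 297.5.
Then Σ (y_i + y_{i+1})·c_i = -3801, so ȳ = -3801 / (6·297.5) = -181/85.

-181/85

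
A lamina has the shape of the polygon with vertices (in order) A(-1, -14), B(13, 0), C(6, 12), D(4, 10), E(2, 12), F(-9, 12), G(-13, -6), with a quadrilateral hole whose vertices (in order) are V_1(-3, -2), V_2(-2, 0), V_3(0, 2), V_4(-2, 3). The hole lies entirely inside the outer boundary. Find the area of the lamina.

443.5

Outer boundary:
Apply the surveyor's formula: 2A = Σ (x_i·y_{i+1} − x_{i+1}·y_i), indices taken mod 7.
A→B: (-1)(0) − (13)(-14) = 182
B→C: (13)(12) − (6)(0) = 156
C→D: (6)(10) − (4)(12) = 12
D→E: (4)(12) − (2)(10) = 28
E→F: (2)(12) − (-9)(12) = 132
F→G: (-9)(-6) − (-13)(12) = 210
G→A: (-13)(-14) − (-1)(-6) = 176
Σ = 896
Area = |Σ|/2 = 448.
Hole:
Cross-terms: -4, -4, 4, 13  ⇒  Σ = 9
Area = |Σ|/2 = 4.5.
Net area = 448 − 4.5 = 443.5.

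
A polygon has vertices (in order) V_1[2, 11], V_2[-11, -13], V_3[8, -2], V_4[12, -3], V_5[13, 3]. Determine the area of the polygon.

216.5

Apply the surveyor's formula: 2A = Σ (x_i·y_{i+1} − x_{i+1}·y_i), indices taken mod 5.
Σ = (95) + (126) + (0) + (75) + (137) = 433
Area = |Σ|/2 = 216.5.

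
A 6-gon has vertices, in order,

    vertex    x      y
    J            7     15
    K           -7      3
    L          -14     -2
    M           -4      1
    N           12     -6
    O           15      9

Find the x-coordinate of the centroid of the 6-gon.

1371/266

Apply the surveyor's formula. First the cross-terms c_i = x_i·y_{i+1} − x_{i+1}·y_i:
  126, 56, -22, 12, 198, 162  ⇒  2A = 532, A = 266.
Then Σ (x_i + x_{i+1})·c_i = 8226, so x̄ = 8226 / (6·266) = 1371/266.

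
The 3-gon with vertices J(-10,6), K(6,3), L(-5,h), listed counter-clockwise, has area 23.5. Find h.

Write out the shoelace sum; only the two edges meeting at L involve h:
2·Area = [(6·h − (-5)·3) + ((-5)·6 − (-10)·h)] + -66
       = 16·h + -81 = 47
⇒ h = 8.

8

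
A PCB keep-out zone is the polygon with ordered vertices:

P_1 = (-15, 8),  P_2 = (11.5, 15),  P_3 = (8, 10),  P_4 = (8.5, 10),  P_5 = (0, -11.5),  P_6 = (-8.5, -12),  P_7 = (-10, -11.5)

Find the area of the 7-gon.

Σ = (-317) + (-5) + (-5) + (-97.75) + (-97.75) + (-22.25) + (-252.5) = -797.25
Area = |Σ|/2 = 398.625.

398.625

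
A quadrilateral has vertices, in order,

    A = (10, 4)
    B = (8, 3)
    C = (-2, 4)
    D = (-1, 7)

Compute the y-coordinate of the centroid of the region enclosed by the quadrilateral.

14/3

Apply the shoelace formula. First the cross-terms c_i = x_i·y_{i+1} − x_{i+1}·y_i:
  -2, 38, -10, -74  ⇒  2A = -48, A = -24.
Then Σ (y_i + y_{i+1})·c_i = -672, so ȳ = -672 / (6·(-24)) = 14/3.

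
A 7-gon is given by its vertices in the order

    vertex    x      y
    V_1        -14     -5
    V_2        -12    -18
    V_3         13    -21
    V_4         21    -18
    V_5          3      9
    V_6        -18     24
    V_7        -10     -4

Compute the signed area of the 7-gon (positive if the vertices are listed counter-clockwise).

834

Σ = (192) + (486) + (207) + (243) + (234) + (312) + (-6) = 1668
Signed area = Σ/2 = 834 (positive ⇒ counter-clockwise traversal).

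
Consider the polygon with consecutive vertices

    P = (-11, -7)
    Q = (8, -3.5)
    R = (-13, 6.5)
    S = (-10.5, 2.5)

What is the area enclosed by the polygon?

Σ = (94.5) + (6.5) + (35.75) + (101) = 237.75
Area = |Σ|/2 = 118.875.

118.875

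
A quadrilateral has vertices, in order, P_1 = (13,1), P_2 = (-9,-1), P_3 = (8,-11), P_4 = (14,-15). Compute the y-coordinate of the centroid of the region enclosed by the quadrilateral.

Apply Gauss's area formula. First the cross-terms c_i = x_i·y_{i+1} − x_{i+1}·y_i:
  -4, 107, 34, 209  ⇒  2A = 346, A = 173.
Then Σ (y_i + y_{i+1})·c_i = -5094, so ȳ = -5094 / (6·173) = -849/173.

-849/173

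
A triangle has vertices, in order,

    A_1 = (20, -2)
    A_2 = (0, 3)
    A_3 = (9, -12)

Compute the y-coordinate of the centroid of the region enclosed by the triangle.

-11/3

Apply Gauss's area formula. First the cross-terms c_i = x_i·y_{i+1} − x_{i+1}·y_i:
  60, -27, 222  ⇒  2A = 255, A = 127.5.
Then Σ (y_i + y_{i+1})·c_i = -2805, so ȳ = -2805 / (6·127.5) = -11/3.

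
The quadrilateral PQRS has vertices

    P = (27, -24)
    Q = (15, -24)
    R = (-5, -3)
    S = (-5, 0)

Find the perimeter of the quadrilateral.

|PQ| = √((-12)² + (0)²) = √144 = 12
|QR| = √((-20)² + (21)²) = √841 = 29
|RS| = √((0)² + (3)²) = √9 = 3
|SP| = √((32)² + (-24)²) = √1600 = 40
Perimeter = 12 + 29 + 3 + 40 = 84.

84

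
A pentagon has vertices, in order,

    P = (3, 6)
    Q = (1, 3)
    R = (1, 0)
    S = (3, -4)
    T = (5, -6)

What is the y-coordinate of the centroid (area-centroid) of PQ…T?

Apply the shoelace (surveyor's) formula. First the cross-terms c_i = x_i·y_{i+1} − x_{i+1}·y_i:
  3, -3, -4, 2, 48  ⇒  2A = 46, A = 23.
Then Σ (y_i + y_{i+1})·c_i = 14, so ȳ = 14 / (6·23) = 7/69.

7/69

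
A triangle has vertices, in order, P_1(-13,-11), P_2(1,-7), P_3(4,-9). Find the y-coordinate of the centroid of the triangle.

-9

Apply the surveyor's formula. First the cross-terms c_i = x_i·y_{i+1} − x_{i+1}·y_i:
  102, 19, -161  ⇒  2A = -40, A = -20.
Then Σ (y_i + y_{i+1})·c_i = 1080, so ȳ = 1080 / (6·(-20)) = -9.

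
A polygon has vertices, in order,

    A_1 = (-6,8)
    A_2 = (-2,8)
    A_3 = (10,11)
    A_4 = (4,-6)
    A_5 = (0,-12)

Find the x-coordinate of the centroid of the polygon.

Apply the shoelace (surveyor's) formula. First the cross-terms c_i = x_i·y_{i+1} − x_{i+1}·y_i:
  -32, -102, -104, -48, -72  ⇒  2A = -358, A = -179.
Then Σ (x_i + x_{i+1})·c_i = -1776, so x̄ = -1776 / (6·(-179)) = 296/179.

296/179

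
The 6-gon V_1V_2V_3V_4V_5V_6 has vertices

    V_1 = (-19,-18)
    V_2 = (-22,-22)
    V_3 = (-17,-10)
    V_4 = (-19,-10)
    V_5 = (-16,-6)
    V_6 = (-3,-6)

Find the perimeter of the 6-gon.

|V_1V_2| = √((-3)² + (-4)²) = √25 = 5
|V_2V_3| = √((5)² + (12)²) = √169 = 13
|V_3V_4| = √((-2)² + (0)²) = √4 = 2
|V_4V_5| = √((3)² + (4)²) = √25 = 5
|V_5V_6| = √((13)² + (0)²) = √169 = 13
|V_6V_1| = √((-16)² + (-12)²) = √400 = 20
Perimeter = 5 + 13 + 2 + 5 + 13 + 20 = 58.

58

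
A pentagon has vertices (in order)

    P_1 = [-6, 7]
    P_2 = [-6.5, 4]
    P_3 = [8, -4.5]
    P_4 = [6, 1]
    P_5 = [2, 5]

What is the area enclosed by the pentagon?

62.875

Apply the shoelace formula: 2A = Σ (x_i·y_{i+1} − x_{i+1}·y_i), indices taken mod 5.
Σ = (21.5) + (-2.75) + (35) + (28) + (44) = 125.75
Area = |Σ|/2 = 62.875.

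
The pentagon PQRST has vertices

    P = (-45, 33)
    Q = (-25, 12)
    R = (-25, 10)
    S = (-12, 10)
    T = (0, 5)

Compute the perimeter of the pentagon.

|PQ| = √((20)² + (-21)²) = √841 = 29
|QR| = √((0)² + (-2)²) = √4 = 2
|RS| = √((13)² + (0)²) = √169 = 13
|ST| = √((12)² + (-5)²) = √169 = 13
|TP| = √((-45)² + (28)²) = √2809 = 53
Perimeter = 29 + 2 + 13 + 13 + 53 = 110.

110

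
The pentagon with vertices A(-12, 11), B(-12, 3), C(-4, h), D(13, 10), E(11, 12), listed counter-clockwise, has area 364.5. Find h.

-14

The doubled signed area Σ (x_i y_{i+1} − x_{i+1} y_i) is linear in h.
With h=0 it equals 379; the coefficient of h is -25 (from the two edges through C).
So -25·h + 379 = 2·364.5 = 729 ⇒ h = -14.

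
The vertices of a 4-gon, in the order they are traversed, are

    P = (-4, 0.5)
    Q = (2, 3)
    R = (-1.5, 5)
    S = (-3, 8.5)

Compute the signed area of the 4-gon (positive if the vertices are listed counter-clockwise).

Apply Gauss's area formula: 2A = Σ (x_i·y_{i+1} − x_{i+1}·y_i), indices taken mod 4.
Σ = (-13) + (14.5) + (2.25) + (32.5) = 36.25
Signed area = Σ/2 = 18.125 (positive ⇒ counter-clockwise traversal).

18.125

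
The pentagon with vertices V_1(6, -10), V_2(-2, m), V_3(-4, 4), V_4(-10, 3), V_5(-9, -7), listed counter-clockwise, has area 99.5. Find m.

The doubled signed area Σ (x_i y_{i+1} − x_{i+1} y_i) is linear in m.
With m=0 it equals 229; the coefficient of m is 10 (from the two edges through V_2).
So 10·m + 229 = 2·99.5 = 199 ⇒ m = -3.

-3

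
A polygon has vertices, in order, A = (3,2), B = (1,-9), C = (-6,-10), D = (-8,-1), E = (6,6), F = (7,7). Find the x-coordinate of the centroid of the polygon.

-209/108

Apply the shoelace (surveyor's) formula. First the cross-terms c_i = x_i·y_{i+1} − x_{i+1}·y_i:
  -29, -64, -74, -42, 0, -7  ⇒  2A = -216, A = -108.
Then Σ (x_i + x_{i+1})·c_i = 1254, so x̄ = 1254 / (6·(-108)) = -209/108.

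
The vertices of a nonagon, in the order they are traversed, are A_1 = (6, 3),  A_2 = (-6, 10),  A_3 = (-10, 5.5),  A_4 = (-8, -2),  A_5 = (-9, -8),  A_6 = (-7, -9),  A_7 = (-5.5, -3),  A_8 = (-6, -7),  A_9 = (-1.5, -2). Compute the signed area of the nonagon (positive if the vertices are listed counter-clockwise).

Apply Gauss's area formula: 2A = Σ (x_i·y_{i+1} − x_{i+1}·y_i), indices taken mod 9.
Σ = (78) + (67) + (64) + (46) + (25) + (-28.5) + (20.5) + (1.5) + (7.5) = 281
Signed area = Σ/2 = 140.5 (positive ⇒ counter-clockwise traversal).

140.5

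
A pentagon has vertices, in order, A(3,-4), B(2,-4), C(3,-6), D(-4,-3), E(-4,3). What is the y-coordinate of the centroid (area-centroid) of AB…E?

-161/81

Apply Gauss's area formula. First the cross-terms c_i = x_i·y_{i+1} − x_{i+1}·y_i:
  -4, 0, -33, -24, 7  ⇒  2A = -54, A = -27.
Then Σ (y_i + y_{i+1})·c_i = 322, so ȳ = 322 / (6·(-27)) = -161/81.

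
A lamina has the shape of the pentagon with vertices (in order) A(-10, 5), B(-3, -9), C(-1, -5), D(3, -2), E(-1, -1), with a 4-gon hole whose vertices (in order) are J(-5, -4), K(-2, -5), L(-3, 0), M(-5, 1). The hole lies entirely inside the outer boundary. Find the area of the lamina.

42

Outer boundary:
Apply Gauss's area formula: 2A = Σ (x_i·y_{i+1} − x_{i+1}·y_i), indices taken mod 5.
Σ = (105) + (6) + (17) + (-5) + (-15) = 108
Area = |Σ|/2 = 54.
Hole:
Apply Gauss's area formula: 2A = Σ (x_i·y_{i+1} − x_{i+1}·y_i), indices taken mod 4.
Σ = (17) + (-15) + (-3) + (25) = 24
Area = |Σ|/2 = 12.
Net area = 54 − 12 = 42.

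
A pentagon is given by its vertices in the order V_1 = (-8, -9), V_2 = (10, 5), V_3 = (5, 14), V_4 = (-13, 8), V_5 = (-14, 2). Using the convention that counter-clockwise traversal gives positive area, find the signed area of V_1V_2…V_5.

307.5

Apply Gauss's area formula: 2A = Σ (x_i·y_{i+1} − x_{i+1}·y_i), indices taken mod 5.
Σ = (50) + (115) + (222) + (86) + (142) = 615
Signed area = Σ/2 = 307.5 (positive ⇒ counter-clockwise traversal).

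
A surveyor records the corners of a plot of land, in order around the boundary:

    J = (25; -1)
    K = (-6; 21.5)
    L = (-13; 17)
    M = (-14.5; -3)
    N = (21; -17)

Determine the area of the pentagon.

Apply Gauss's area formula: 2A = Σ (x_i·y_{i+1} − x_{i+1}·y_i), indices taken mod 5.
J→K: (25)(21.5) − (-6)(-1) = 531.5
K→L: (-6)(17) − (-13)(21.5) = 177.5
L→M: (-13)(-3) − (-14.5)(17) = 285.5
M→N: (-14.5)(-17) − (21)(-3) = 309.5
N→J: (21)(-1) − (25)(-17) = 404
Σ = 1708
Area = |Σ|/2 = 854.

854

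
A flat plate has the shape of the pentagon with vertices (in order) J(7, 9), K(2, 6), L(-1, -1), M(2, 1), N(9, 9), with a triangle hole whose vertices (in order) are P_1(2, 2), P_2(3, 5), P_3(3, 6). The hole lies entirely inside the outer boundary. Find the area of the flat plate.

27.5

Outer boundary:
Apply the shoelace (surveyor's) formula: 2A = Σ (x_i·y_{i+1} − x_{i+1}·y_i), indices taken mod 5.
Σ = (24) + (4) + (1) + (9) + (18) = 56
Area = |Σ|/2 = 28.
Hole:
Apply the shoelace (surveyor's) formula: 2A = Σ (x_i·y_{i+1} − x_{i+1}·y_i), indices taken mod 3.
Σ = (4) + (3) + (-6) = 1
Area = |Σ|/2 = 0.5.
Net area = 28 − 0.5 = 27.5.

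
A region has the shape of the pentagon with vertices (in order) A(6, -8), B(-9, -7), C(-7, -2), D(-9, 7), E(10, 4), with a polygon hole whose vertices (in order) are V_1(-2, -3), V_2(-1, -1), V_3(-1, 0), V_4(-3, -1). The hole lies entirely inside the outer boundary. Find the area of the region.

Outer boundary:
Apply the shoelace (surveyor's) formula: 2A = Σ (x_i·y_{i+1} − x_{i+1}·y_i), indices taken mod 5.
Σ = (-114) + (-31) + (-67) + (-106) + (-104) = -422
Area = |Σ|/2 = 211.
Hole:
Apply the surveyor's formula: 2A = Σ (x_i·y_{i+1} − x_{i+1}·y_i), indices taken mod 4.
Cross-terms: -1, -1, 1, 7  ⇒  Σ = 6
Area = |Σ|/2 = 3.
Net area = 211 − 3 = 208.

208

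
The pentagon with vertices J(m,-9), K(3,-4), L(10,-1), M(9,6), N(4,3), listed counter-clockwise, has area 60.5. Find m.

The doubled signed area Σ (x_i y_{i+1} − x_{i+1} y_i) is linear in m.
With m=0 it equals 100; the coefficient of m is -7 (from the two edges through J).
So -7·m + 100 = 2·60.5 = 121 ⇒ m = -3.

-3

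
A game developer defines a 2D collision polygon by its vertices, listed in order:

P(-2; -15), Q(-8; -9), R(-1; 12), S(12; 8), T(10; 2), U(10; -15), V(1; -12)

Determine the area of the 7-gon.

P→Q: (-2)(-9) − (-8)(-15) = -102
Q→R: (-8)(12) − (-1)(-9) = -105
R→S: (-1)(8) − (12)(12) = -152
S→T: (12)(2) − (10)(8) = -56
T→U: (10)(-15) − (10)(2) = -170
U→V: (10)(-12) − (1)(-15) = -105
V→P: (1)(-15) − (-2)(-12) = -39
Σ = -729
Area = |Σ|/2 = 364.5.

364.5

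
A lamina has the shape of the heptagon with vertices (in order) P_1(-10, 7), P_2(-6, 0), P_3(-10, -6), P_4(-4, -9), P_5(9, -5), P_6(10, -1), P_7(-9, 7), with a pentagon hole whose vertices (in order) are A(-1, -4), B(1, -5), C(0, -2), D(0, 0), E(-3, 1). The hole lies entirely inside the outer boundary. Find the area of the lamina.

167

Outer boundary:
Cross-terms: 42, 36, 66, 101, 41, 61, 7  ⇒  Σ = 354
Area = |Σ|/2 = 177.
Hole:
Σ = (9) + (-2) + (0) + (0) + (13) = 20
Area = |Σ|/2 = 10.
Net area = 177 − 10 = 167.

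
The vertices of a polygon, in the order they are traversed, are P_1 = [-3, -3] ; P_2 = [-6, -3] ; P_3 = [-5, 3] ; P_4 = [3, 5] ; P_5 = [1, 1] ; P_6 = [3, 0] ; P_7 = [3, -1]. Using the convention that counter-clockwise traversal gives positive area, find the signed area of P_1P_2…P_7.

Apply the shoelace (surveyor's) formula: 2A = Σ (x_i·y_{i+1} − x_{i+1}·y_i), indices taken mod 7.
Cross-terms: -9, -33, -34, -2, -3, -3, -12  ⇒  Σ = -96
Signed area = Σ/2 = -48 (negative ⇒ clockwise traversal).

-48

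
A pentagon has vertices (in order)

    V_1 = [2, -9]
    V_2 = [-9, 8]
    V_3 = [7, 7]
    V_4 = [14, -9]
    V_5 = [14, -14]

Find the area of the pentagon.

Apply Gauss's area formula: 2A = Σ (x_i·y_{i+1} − x_{i+1}·y_i), indices taken mod 5.
Σ = (-65) + (-119) + (-161) + (-70) + (-98) = -513
Area = |Σ|/2 = 256.5.

256.5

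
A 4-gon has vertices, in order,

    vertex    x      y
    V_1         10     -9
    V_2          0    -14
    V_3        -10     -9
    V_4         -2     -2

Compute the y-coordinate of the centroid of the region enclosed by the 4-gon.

-25/3

Apply the shoelace (surveyor's) formula. First the cross-terms c_i = x_i·y_{i+1} − x_{i+1}·y_i:
  -140, -140, 2, 38  ⇒  2A = -240, A = -120.
Then Σ (y_i + y_{i+1})·c_i = 6000, so ȳ = 6000 / (6·(-120)) = -25/3.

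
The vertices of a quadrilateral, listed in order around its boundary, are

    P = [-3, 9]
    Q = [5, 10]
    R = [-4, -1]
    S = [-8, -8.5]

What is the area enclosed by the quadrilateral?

55.75

Apply the shoelace formula: 2A = Σ (x_i·y_{i+1} − x_{i+1}·y_i), indices taken mod 4.
Σ = (-75) + (35) + (26) + (-97.5) = -111.5
Area = |Σ|/2 = 55.75.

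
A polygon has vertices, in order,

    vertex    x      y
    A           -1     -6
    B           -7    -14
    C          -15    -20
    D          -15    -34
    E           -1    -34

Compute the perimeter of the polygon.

|AB| = √((-6)² + (-8)²) = √100 = 10
|BC| = √((-8)² + (-6)²) = √100 = 10
|CD| = √((0)² + (-14)²) = √196 = 14
|DE| = √((14)² + (0)²) = √196 = 14
|EA| = √((0)² + (28)²) = √784 = 28
Perimeter = 10 + 10 + 14 + 14 + 28 = 76.

76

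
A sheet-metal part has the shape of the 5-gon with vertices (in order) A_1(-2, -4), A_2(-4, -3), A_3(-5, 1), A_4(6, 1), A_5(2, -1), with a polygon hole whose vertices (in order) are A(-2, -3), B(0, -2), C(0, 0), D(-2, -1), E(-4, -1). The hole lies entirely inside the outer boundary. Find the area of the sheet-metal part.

23

Outer boundary:
Apply Gauss's area formula: 2A = Σ (x_i·y_{i+1} − x_{i+1}·y_i), indices taken mod 5.
A_1→A_2: (-2)(-3) − (-4)(-4) = -10
A_2→A_3: (-4)(1) − (-5)(-3) = -19
A_3→A_4: (-5)(1) − (6)(1) = -11
A_4→A_5: (6)(-1) − (2)(1) = -8
A_5→A_1: (2)(-4) − (-2)(-1) = -10
Σ = -58
Area = |Σ|/2 = 29.
Hole:
Apply the surveyor's formula: 2A = Σ (x_i·y_{i+1} − x_{i+1}·y_i), indices taken mod 5.
Σ = (4) + (0) + (0) + (-2) + (10) = 12
Area = |Σ|/2 = 6.
Net area = 29 − 6 = 23.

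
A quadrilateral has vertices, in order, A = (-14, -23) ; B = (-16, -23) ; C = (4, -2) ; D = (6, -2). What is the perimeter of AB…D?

|AB| = √((-2)² + (0)²) = √4 = 2
|BC| = √((20)² + (21)²) = √841 = 29
|CD| = √((2)² + (0)²) = √4 = 2
|DA| = √((-20)² + (-21)²) = √841 = 29
Perimeter = 2 + 29 + 2 + 29 = 62.

62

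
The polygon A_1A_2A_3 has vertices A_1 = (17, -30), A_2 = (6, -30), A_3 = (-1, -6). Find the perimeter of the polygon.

66

|A_1A_2| = √((-11)² + (0)²) = √121 = 11
|A_2A_3| = √((-7)² + (24)²) = √625 = 25
|A_3A_1| = √((18)² + (-24)²) = √900 = 30
Perimeter = 11 + 25 + 30 = 66.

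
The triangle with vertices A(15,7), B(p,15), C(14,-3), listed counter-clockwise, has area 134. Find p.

-11

The doubled signed area Σ (x_i y_{i+1} − x_{i+1} y_i) is linear in p.
With p=0 it equals 158; the coefficient of p is -10 (from the two edges through B).
So -10·p + 158 = 2·134 = 268 ⇒ p = -11.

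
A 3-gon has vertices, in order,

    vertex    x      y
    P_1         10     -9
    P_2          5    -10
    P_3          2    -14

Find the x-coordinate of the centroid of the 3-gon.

Apply the shoelace (surveyor's) formula. First the cross-terms c_i = x_i·y_{i+1} − x_{i+1}·y_i:
  -55, -50, 122  ⇒  2A = 17, A = 8.5.
Then Σ (x_i + x_{i+1})·c_i = 289, so x̄ = 289 / (6·8.5) = 17/3.

17/3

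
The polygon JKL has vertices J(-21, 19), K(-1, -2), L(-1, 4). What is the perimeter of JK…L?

60

|JK| = √((20)² + (-21)²) = √841 = 29
|KL| = √((0)² + (6)²) = √36 = 6
|LJ| = √((-20)² + (15)²) = √625 = 25
Perimeter = 29 + 6 + 25 = 60.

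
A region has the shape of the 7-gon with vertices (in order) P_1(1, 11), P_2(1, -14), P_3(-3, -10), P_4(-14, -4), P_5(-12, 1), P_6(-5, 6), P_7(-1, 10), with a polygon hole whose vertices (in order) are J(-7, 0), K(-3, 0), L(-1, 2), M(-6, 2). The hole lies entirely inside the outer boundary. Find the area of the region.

Outer boundary:
Apply the surveyor's formula: 2A = Σ (x_i·y_{i+1} − x_{i+1}·y_i), indices taken mod 7.
Cross-terms: -25, -52, -128, -62, -67, -44, -21  ⇒  Σ = -399
Area = |Σ|/2 = 199.5.
Hole:
Σ = (0) + (-6) + (10) + (14) = 18
Area = |Σ|/2 = 9.
Net area = 199.5 − 9 = 190.5.

190.5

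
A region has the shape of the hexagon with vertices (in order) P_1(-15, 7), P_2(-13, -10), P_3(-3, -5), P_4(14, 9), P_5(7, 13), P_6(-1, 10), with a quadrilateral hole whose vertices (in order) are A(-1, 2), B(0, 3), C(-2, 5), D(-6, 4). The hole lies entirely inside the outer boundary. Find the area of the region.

323.5

Outer boundary:
P_1→P_2: (-15)(-10) − (-13)(7) = 241
P_2→P_3: (-13)(-5) − (-3)(-10) = 35
P_3→P_4: (-3)(9) − (14)(-5) = 43
P_4→P_5: (14)(13) − (7)(9) = 119
P_5→P_6: (7)(10) − (-1)(13) = 83
P_6→P_1: (-1)(7) − (-15)(10) = 143
Σ = 664
Area = |Σ|/2 = 332.
Hole:
Σ = (-3) + (6) + (22) + (-8) = 17
Area = |Σ|/2 = 8.5.
Net area = 332 − 8.5 = 323.5.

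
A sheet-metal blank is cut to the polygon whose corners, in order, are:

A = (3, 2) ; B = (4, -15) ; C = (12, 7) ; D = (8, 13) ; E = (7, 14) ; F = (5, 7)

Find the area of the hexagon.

A→B: (3)(-15) − (4)(2) = -53
B→C: (4)(7) − (12)(-15) = 208
C→D: (12)(13) − (8)(7) = 100
D→E: (8)(14) − (7)(13) = 21
E→F: (7)(7) − (5)(14) = -21
F→A: (5)(2) − (3)(7) = -11
Σ = 244
Area = |Σ|/2 = 122.

122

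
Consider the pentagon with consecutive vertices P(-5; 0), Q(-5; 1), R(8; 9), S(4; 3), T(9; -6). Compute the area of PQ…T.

Cross-terms: -5, -53, -12, -51, -30  ⇒  Σ = -151
Area = |Σ|/2 = 75.5.

75.5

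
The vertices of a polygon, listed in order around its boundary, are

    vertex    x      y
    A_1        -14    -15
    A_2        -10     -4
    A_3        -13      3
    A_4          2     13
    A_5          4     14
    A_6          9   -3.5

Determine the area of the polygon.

349.5

Apply the surveyor's formula: 2A = Σ (x_i·y_{i+1} − x_{i+1}·y_i), indices taken mod 6.
A_1→A_2: (-14)(-4) − (-10)(-15) = -94
A_2→A_3: (-10)(3) − (-13)(-4) = -82
A_3→A_4: (-13)(13) − (2)(3) = -175
A_4→A_5: (2)(14) − (4)(13) = -24
A_5→A_6: (4)(-3.5) − (9)(14) = -140
A_6→A_1: (9)(-15) − (-14)(-3.5) = -184
Σ = -699
Area = |Σ|/2 = 349.5.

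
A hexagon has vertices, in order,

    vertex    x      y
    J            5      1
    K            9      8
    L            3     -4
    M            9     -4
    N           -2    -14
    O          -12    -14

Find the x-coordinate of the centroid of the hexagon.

-206/221

Apply the shoelace (surveyor's) formula. First the cross-terms c_i = x_i·y_{i+1} − x_{i+1}·y_i:
  31, -60, 24, -134, -140, 58  ⇒  2A = -221, A = -110.5.
Then Σ (x_i + x_{i+1})·c_i = 618, so x̄ = 618 / (6·(-110.5)) = -206/221.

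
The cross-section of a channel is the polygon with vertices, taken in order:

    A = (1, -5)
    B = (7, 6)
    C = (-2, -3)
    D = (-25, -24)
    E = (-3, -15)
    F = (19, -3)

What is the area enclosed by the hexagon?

255

Apply the shoelace formula: 2A = Σ (x_i·y_{i+1} − x_{i+1}·y_i), indices taken mod 6.
A→B: (1)(6) − (7)(-5) = 41
B→C: (7)(-3) − (-2)(6) = -9
C→D: (-2)(-24) − (-25)(-3) = -27
D→E: (-25)(-15) − (-3)(-24) = 303
E→F: (-3)(-3) − (19)(-15) = 294
F→A: (19)(-5) − (1)(-3) = -92
Σ = 510
Area = |Σ|/2 = 255.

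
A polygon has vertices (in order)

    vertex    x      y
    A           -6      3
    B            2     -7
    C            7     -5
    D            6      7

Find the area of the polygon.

Σ = (36) + (39) + (79) + (60) = 214
Area = |Σ|/2 = 107.

107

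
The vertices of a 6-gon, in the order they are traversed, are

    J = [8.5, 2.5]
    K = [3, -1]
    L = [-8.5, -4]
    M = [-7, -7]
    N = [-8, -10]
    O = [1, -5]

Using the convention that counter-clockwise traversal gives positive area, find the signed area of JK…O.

52

J→K: (8.5)(-1) − (3)(2.5) = -16
K→L: (3)(-4) − (-8.5)(-1) = -20.5
L→M: (-8.5)(-7) − (-7)(-4) = 31.5
M→N: (-7)(-10) − (-8)(-7) = 14
N→O: (-8)(-5) − (1)(-10) = 50
O→J: (1)(2.5) − (8.5)(-5) = 45
Σ = 104
Signed area = Σ/2 = 52 (positive ⇒ counter-clockwise traversal).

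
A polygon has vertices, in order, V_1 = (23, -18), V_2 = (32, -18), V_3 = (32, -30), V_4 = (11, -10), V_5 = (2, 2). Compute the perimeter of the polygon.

|V_1V_2| = √((9)² + (0)²) = √81 = 9
|V_2V_3| = √((0)² + (-12)²) = √144 = 12
|V_3V_4| = √((-21)² + (20)²) = √841 = 29
|V_4V_5| = √((-9)² + (12)²) = √225 = 15
|V_5V_1| = √((21)² + (-20)²) = √841 = 29
Perimeter = 9 + 12 + 29 + 15 + 29 = 94.

94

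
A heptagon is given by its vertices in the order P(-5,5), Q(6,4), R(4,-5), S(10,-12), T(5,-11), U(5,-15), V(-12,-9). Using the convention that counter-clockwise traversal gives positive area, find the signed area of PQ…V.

-247

Apply Gauss's area formula: 2A = Σ (x_i·y_{i+1} − x_{i+1}·y_i), indices taken mod 7.
P→Q: (-5)(4) − (6)(5) = -50
Q→R: (6)(-5) − (4)(4) = -46
R→S: (4)(-12) − (10)(-5) = 2
S→T: (10)(-11) − (5)(-12) = -50
T→U: (5)(-15) − (5)(-11) = -20
U→V: (5)(-9) − (-12)(-15) = -225
V→P: (-12)(5) − (-5)(-9) = -105
Σ = -494
Signed area = Σ/2 = -247 (negative ⇒ clockwise traversal).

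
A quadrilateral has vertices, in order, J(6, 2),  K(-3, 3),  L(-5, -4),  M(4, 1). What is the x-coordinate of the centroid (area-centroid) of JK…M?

-0.703125

Apply the shoelace formula. First the cross-terms c_i = x_i·y_{i+1} − x_{i+1}·y_i:
  24, 27, 11, 2  ⇒  2A = 64, A = 32.
Then Σ (x_i + x_{i+1})·c_i = -135, so x̄ = -135 / (6·32) = -0.703125.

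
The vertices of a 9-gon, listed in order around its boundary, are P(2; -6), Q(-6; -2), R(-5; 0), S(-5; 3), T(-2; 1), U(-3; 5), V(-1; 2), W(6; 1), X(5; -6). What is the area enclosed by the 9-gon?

Apply the shoelace (surveyor's) formula: 2A = Σ (x_i·y_{i+1} − x_{i+1}·y_i), indices taken mod 9.
Σ = (-40) + (-10) + (-15) + (1) + (-7) + (-1) + (-13) + (-41) + (-18) = -144
Area = |Σ|/2 = 72.

72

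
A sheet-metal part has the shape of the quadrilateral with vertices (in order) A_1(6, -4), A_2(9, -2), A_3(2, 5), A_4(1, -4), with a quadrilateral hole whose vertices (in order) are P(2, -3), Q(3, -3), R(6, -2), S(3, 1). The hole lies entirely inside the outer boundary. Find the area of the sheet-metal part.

Outer boundary:
Σ = (24) + (49) + (-13) + (20) = 80
Area = |Σ|/2 = 40.
Hole:
Apply the shoelace (surveyor's) formula: 2A = Σ (x_i·y_{i+1} − x_{i+1}·y_i), indices taken mod 4.
Σ = (3) + (12) + (12) + (-11) = 16
Area = |Σ|/2 = 8.
Net area = 40 − 8 = 32.

32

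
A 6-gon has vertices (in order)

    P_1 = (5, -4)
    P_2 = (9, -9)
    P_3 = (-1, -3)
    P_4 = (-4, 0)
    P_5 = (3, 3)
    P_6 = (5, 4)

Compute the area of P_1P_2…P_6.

56

Apply the surveyor's formula: 2A = Σ (x_i·y_{i+1} − x_{i+1}·y_i), indices taken mod 6.
Σ = (-9) + (-36) + (-12) + (-12) + (-3) + (-40) = -112
Area = |Σ|/2 = 56.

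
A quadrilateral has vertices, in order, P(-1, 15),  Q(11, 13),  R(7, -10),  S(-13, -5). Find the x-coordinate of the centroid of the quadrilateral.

Apply the shoelace formula. First the cross-terms c_i = x_i·y_{i+1} − x_{i+1}·y_i:
  -178, -201, -165, -200  ⇒  2A = -744, A = -372.
Then Σ (x_i + x_{i+1})·c_i = -1608, so x̄ = -1608 / (6·(-372)) = 67/93.

67/93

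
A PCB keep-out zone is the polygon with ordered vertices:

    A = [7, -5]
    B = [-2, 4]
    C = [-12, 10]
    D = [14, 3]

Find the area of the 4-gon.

110.5

Apply the shoelace (surveyor's) formula: 2A = Σ (x_i·y_{i+1} − x_{i+1}·y_i), indices taken mod 4.
Cross-terms: 18, 28, -176, -91  ⇒  Σ = -221
Area = |Σ|/2 = 110.5.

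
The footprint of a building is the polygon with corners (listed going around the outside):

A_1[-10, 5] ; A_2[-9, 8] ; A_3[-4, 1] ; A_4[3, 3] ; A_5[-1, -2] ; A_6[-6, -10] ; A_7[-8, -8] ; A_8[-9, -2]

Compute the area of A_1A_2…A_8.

92.5

Apply the shoelace formula: 2A = Σ (x_i·y_{i+1} − x_{i+1}·y_i), indices taken mod 8.
Σ = (-35) + (23) + (-15) + (-3) + (-2) + (-32) + (-56) + (-65) = -185
Area = |Σ|/2 = 92.5.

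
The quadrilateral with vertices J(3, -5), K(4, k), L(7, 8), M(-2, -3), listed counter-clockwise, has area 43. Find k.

-5

The doubled signed area Σ (x_i y_{i+1} − x_{i+1} y_i) is linear in k.
With k=0 it equals 66; the coefficient of k is -4 (from the two edges through K).
So -4·k + 66 = 2·43 = 86 ⇒ k = -5.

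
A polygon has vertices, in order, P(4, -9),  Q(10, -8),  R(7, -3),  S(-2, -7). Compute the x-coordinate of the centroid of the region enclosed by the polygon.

4.76

Apply the shoelace formula. First the cross-terms c_i = x_i·y_{i+1} − x_{i+1}·y_i:
  58, 26, -55, 46  ⇒  2A = 75, A = 37.5.
Then Σ (x_i + x_{i+1})·c_i = 1071, so x̄ = 1071 / (6·37.5) = 4.76.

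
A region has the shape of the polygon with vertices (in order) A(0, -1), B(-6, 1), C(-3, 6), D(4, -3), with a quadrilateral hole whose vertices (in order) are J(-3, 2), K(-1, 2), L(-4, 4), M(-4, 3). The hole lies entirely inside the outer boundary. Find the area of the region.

26.5

Outer boundary:
Apply the shoelace (surveyor's) formula: 2A = Σ (x_i·y_{i+1} − x_{i+1}·y_i), indices taken mod 4.
A→B: (0)(1) − (-6)(-1) = -6
B→C: (-6)(6) − (-3)(1) = -33
C→D: (-3)(-3) − (4)(6) = -15
D→A: (4)(-1) − (0)(-3) = -4
Σ = -58
Area = |Σ|/2 = 29.
Hole:
Cross-terms: -4, 4, 4, 1  ⇒  Σ = 5
Area = |Σ|/2 = 2.5.
Net area = 29 − 2.5 = 26.5.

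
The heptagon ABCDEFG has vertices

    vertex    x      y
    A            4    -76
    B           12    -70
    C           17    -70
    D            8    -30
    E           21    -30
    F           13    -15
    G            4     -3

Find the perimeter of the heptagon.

|AB| = √((8)² + (6)²) = √100 = 10
|BC| = √((5)² + (0)²) = √25 = 5
|CD| = √((-9)² + (40)²) = √1681 = 41
|DE| = √((13)² + (0)²) = √169 = 13
|EF| = √((-8)² + (15)²) = √289 = 17
|FG| = √((-9)² + (12)²) = √225 = 15
|GA| = √((0)² + (-73)²) = √5329 = 73
Perimeter = 10 + 5 + 41 + 13 + 17 + 15 + 73 = 174.

174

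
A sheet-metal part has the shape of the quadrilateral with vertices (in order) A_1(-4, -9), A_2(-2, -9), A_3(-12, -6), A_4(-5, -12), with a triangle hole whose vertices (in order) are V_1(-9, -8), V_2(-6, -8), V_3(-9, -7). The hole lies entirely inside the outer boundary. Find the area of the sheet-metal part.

15

Outer boundary:
Apply the surveyor's formula: 2A = Σ (x_i·y_{i+1} − x_{i+1}·y_i), indices taken mod 4.
A_1→A_2: (-4)(-9) − (-2)(-9) = 18
A_2→A_3: (-2)(-6) − (-12)(-9) = -96
A_3→A_4: (-12)(-12) − (-5)(-6) = 114
A_4→A_1: (-5)(-9) − (-4)(-12) = -3
Σ = 33
Area = |Σ|/2 = 16.5.
Hole:
V_1→V_2: (-9)(-8) − (-6)(-8) = 24
V_2→V_3: (-6)(-7) − (-9)(-8) = -30
V_3→V_1: (-9)(-8) − (-9)(-7) = 9
Σ = 3
Area = |Σ|/2 = 1.5.
Net area = 16.5 − 1.5 = 15.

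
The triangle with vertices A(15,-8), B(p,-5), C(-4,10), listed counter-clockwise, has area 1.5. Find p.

12

The doubled signed area Σ (x_i y_{i+1} − x_{i+1} y_i) is linear in p.
With p=0 it equals -213; the coefficient of p is 18 (from the two edges through B).
So 18·p + -213 = 2·1.5 = 3 ⇒ p = 12.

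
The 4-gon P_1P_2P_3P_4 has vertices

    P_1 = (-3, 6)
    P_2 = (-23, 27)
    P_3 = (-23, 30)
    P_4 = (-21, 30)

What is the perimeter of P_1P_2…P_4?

|P_1P_2| = √((-20)² + (21)²) = √841 = 29
|P_2P_3| = √((0)² + (3)²) = √9 = 3
|P_3P_4| = √((2)² + (0)²) = √4 = 2
|P_4P_1| = √((18)² + (-24)²) = √900 = 30
Perimeter = 29 + 3 + 2 + 30 = 64.

64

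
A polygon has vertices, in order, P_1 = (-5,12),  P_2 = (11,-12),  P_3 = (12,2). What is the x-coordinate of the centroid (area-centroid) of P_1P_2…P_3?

Apply Gauss's area formula. First the cross-terms c_i = x_i·y_{i+1} − x_{i+1}·y_i:
  -72, 166, 154  ⇒  2A = 248, A = 124.
Then Σ (x_i + x_{i+1})·c_i = 4464, so x̄ = 4464 / (6·124) = 6.

6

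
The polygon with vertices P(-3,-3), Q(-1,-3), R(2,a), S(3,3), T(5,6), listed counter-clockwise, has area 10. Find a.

1

The doubled signed area Σ (x_i y_{i+1} − x_{i+1} y_i) is linear in a.
With a=0 it equals 24; the coefficient of a is -4 (from the two edges through R).
So -4·a + 24 = 2·10 = 20 ⇒ a = 1.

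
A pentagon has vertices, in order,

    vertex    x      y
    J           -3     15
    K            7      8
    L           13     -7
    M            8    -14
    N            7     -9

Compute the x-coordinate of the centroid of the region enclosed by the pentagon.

115/19

Apply the shoelace (surveyor's) formula. First the cross-terms c_i = x_i·y_{i+1} − x_{i+1}·y_i:
  -129, -153, -126, 26, 78  ⇒  2A = -304, A = -152.
Then Σ (x_i + x_{i+1})·c_i = -5520, so x̄ = -5520 / (6·(-152)) = 115/19.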